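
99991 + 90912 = 190903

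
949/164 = 5 + 129/164=5.79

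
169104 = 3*56368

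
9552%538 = 406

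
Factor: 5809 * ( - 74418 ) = -432294162 = -  2^1*3^1*37^1* 79^1*157^2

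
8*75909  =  607272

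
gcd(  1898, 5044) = 26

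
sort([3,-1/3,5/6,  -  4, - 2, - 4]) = [ - 4, - 4, - 2, - 1/3, 5/6,3 ] 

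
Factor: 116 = 2^2*29^1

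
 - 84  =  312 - 396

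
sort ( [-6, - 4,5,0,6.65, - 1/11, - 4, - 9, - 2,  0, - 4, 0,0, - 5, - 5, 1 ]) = [ - 9,- 6, - 5, - 5 , - 4, - 4, - 4, - 2,-1/11,  0 , 0, 0,0,1,5, 6.65 ]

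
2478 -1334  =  1144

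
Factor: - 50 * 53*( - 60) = 159000= 2^3*3^1 * 5^3*53^1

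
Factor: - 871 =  - 13^1*67^1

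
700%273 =154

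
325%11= 6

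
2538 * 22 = 55836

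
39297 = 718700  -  679403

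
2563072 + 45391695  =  47954767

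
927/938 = 927/938 = 0.99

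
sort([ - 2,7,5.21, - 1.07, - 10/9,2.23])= [ - 2, - 10/9, - 1.07, 2.23,5.21 , 7] 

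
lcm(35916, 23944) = 71832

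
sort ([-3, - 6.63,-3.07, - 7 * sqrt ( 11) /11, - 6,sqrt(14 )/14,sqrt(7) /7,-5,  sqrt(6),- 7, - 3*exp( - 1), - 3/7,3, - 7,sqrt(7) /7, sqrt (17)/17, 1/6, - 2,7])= [ - 7 , - 7,  -  6.63, - 6, -5, - 3.07,-3, - 7*sqrt( 11) /11, - 2, - 3*exp( - 1), - 3/7,  1/6,sqrt(17 )/17,  sqrt(14) /14,sqrt(7)/7,sqrt( 7 )/7,sqrt(6 ),3, 7]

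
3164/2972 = 791/743 = 1.06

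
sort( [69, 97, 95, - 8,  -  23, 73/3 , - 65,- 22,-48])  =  [-65, - 48, - 23,-22, - 8, 73/3 , 69, 95, 97]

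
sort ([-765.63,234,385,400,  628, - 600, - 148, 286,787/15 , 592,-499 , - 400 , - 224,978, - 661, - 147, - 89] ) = [-765.63, - 661, - 600, -499,  -  400, - 224, - 148, - 147, - 89, 787/15,234,286,385,400,592, 628, 978] 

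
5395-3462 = 1933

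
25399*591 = 15010809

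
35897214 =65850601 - 29953387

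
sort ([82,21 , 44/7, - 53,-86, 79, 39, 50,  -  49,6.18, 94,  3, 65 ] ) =[-86, - 53,- 49,3,  6.18 , 44/7  ,  21, 39,50,  65, 79,82 , 94]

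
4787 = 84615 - 79828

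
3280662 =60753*54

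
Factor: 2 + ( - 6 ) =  - 4=- 2^2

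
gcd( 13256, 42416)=8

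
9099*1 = 9099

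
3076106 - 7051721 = - 3975615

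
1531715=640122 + 891593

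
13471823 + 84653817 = 98125640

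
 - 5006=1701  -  6707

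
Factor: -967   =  -967^1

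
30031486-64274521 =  -34243035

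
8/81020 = 2/20255= 0.00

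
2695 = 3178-483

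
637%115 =62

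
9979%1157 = 723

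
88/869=8/79  =  0.10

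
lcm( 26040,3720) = 26040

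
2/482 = 1/241 = 0.00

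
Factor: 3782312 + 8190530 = 11972842 = 2^1*7^1*855203^1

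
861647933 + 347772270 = 1209420203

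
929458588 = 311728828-  -  617729760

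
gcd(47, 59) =1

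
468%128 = 84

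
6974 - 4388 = 2586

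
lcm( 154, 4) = 308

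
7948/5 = 1589+3/5 = 1589.60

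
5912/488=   739/61 = 12.11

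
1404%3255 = 1404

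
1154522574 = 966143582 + 188378992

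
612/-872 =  - 1+65/218 = - 0.70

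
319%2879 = 319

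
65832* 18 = 1184976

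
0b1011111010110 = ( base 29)77C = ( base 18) 10f0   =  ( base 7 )23535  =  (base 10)6102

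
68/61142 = 34/30571= 0.00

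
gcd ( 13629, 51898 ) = 77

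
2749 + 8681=11430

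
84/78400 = 3/2800 = 0.00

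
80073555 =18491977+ 61581578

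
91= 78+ 13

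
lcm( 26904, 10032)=591888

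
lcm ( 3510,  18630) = 242190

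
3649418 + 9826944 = 13476362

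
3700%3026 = 674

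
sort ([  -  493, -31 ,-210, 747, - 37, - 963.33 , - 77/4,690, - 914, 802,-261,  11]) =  [-963.33 ,-914,  -  493, - 261, - 210, - 37 , - 31,-77/4,11, 690, 747,802]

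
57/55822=3/2938 =0.00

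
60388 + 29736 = 90124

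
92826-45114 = 47712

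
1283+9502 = 10785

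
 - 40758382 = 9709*( - 4198)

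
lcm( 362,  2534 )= 2534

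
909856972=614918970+294938002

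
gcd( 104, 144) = 8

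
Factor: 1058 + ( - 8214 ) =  - 2^2*1789^1 =-  7156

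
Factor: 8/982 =4/491 = 2^2*491^(-1)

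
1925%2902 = 1925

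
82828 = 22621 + 60207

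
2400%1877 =523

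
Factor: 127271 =127271^1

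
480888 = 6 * 80148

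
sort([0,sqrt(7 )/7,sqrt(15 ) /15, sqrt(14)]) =[0 , sqrt (15 )/15 , sqrt(7)/7,sqrt( 14) ] 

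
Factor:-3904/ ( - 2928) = 4/3 =2^2*3^(-1 ) 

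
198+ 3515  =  3713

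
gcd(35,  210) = 35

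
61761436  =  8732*7073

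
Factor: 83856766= 2^1*7^1*19^1*315251^1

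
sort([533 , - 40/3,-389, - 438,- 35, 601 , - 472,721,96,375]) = [ - 472, - 438, - 389,-35,-40/3,96 , 375, 533,601,  721]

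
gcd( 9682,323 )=1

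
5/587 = 5/587  =  0.01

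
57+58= 115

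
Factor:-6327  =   - 3^2*19^1*37^1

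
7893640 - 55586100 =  - 47692460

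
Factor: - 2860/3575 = -2^2*5^( - 1) = -4/5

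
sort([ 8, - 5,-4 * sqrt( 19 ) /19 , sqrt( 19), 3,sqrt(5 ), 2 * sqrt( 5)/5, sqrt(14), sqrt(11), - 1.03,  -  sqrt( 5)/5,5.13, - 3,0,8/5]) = [ - 5, -3, - 1.03, - 4*sqrt (19)/19, - sqrt(5 ) /5, 0, 2*sqrt( 5)/5, 8/5,sqrt ( 5), 3,sqrt( 11), sqrt( 14),  sqrt (19),5.13, 8 ] 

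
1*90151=90151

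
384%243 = 141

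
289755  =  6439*45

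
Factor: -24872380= - 2^2*5^1*13^1*271^1*353^1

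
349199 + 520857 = 870056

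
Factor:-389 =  - 389^1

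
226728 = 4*56682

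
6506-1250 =5256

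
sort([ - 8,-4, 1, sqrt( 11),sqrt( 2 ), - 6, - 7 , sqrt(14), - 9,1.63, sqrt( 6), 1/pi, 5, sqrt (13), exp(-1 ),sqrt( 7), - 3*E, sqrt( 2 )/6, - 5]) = [ - 9, -3 * E,  -  8, - 7, - 6, - 5,- 4,sqrt( 2)/6,  1/pi, exp( - 1 ),1, sqrt(2 ), 1.63, sqrt(6),sqrt( 7),sqrt(11), sqrt ( 13),sqrt( 14),  5]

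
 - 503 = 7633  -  8136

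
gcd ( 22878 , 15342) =6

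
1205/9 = 133 + 8/9 = 133.89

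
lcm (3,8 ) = 24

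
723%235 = 18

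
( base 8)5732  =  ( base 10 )3034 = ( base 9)4141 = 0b101111011010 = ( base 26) 4CI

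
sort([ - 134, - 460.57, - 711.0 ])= [ - 711.0, - 460.57,  -  134 ]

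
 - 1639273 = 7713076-9352349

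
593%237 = 119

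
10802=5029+5773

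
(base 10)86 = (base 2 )1010110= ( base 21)42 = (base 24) 3e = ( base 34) 2I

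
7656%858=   792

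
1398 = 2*699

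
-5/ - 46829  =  5/46829 = 0.00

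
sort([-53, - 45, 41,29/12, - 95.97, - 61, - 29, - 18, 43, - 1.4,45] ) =[ - 95.97,-61, - 53, - 45, - 29, - 18,-1.4,29/12,41,43, 45]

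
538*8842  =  4756996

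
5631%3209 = 2422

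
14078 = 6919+7159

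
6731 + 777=7508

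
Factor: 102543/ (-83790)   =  - 257/210 = -  2^(  -  1)*3^(  -  1)*5^(-1)*7^( - 1) * 257^1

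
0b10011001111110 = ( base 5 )303404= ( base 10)9854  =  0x267e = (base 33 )91k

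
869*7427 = 6454063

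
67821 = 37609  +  30212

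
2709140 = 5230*518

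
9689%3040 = 569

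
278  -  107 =171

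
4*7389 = 29556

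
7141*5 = 35705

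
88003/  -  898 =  - 88003/898 = - 98.00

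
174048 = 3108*56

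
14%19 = 14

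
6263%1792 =887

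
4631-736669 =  - 732038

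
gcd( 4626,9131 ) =1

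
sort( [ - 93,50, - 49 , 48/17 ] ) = [-93, - 49, 48/17, 50 ] 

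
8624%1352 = 512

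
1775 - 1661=114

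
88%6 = 4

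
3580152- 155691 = 3424461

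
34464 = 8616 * 4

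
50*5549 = 277450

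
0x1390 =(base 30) 5GS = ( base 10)5008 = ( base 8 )11620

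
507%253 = 1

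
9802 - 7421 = 2381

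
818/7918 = 409/3959 = 0.10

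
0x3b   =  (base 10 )59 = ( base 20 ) 2J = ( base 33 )1Q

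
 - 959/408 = - 959/408 = -2.35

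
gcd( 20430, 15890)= 2270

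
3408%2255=1153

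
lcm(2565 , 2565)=2565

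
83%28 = 27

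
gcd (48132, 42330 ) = 6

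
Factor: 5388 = 2^2 * 3^1 * 449^1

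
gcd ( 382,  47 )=1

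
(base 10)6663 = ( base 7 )25266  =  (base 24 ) BDF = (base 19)I8D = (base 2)1101000000111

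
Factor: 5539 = 29^1*191^1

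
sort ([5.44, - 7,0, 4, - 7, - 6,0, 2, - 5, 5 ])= [ - 7,  -  7, - 6,-5,0, 0,2,4 , 5,  5.44]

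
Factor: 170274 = 2^1 * 3^1* 13^1*37^1 *59^1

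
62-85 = -23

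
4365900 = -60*(-72765)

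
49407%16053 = 1248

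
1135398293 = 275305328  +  860092965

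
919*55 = 50545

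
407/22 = 37/2 =18.50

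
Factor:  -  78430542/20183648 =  - 39215271/10091824 = - 2^( - 4 )*3^1* 37^( - 1)*17047^( - 1 )*13071757^1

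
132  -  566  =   - 434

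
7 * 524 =3668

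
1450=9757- 8307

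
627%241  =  145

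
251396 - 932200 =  - 680804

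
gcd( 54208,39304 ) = 8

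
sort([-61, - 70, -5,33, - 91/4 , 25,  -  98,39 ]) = [ - 98, - 70,  -  61,  -  91/4,- 5, 25 , 33,  39]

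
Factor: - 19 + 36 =17^1=17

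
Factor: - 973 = -7^1*139^1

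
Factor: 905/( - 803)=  - 5^1*11^( - 1)*73^( - 1 )*181^1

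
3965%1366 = 1233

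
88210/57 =1547 + 31/57 = 1547.54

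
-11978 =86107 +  - 98085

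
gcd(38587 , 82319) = 1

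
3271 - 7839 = - 4568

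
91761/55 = 91761/55 = 1668.38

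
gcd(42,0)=42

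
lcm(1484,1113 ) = 4452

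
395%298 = 97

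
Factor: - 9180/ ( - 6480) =2^( - 2 )*3^(-1 )*17^1 = 17/12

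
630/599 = 630/599 = 1.05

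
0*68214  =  0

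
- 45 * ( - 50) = 2250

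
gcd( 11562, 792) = 6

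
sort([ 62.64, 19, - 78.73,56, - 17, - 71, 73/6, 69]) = [ - 78.73, - 71, - 17, 73/6, 19, 56, 62.64 , 69 ] 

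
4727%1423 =458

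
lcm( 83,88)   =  7304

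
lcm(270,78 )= 3510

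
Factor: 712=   2^3*89^1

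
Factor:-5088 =-2^5*3^1*53^1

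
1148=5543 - 4395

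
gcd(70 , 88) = 2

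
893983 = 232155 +661828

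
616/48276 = 154/12069 = 0.01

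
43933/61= 43933/61=720.21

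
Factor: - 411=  - 3^1 *137^1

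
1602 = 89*18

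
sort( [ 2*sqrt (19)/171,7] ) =[2*sqrt (19 )/171 , 7] 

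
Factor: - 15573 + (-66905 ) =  - 82478= -2^1 * 11^1*23^1*163^1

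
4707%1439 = 390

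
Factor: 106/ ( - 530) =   -  5^( - 1)  =  - 1/5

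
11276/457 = 24 + 308/457  =  24.67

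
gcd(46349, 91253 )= 1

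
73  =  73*1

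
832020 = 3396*245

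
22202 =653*34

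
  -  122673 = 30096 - 152769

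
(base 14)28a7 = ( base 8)16043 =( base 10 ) 7203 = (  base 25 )bd3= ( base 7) 30000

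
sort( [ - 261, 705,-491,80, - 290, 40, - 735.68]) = [ - 735.68,-491, - 290, -261,40, 80,705]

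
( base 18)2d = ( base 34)1f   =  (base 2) 110001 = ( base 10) 49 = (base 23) 23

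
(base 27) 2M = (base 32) 2C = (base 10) 76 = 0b1001100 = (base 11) 6A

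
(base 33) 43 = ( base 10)135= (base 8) 207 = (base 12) B3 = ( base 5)1020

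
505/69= 505/69 = 7.32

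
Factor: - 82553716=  - 2^2*7^1*23^1 *128189^1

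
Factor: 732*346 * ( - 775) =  - 196285800  =  - 2^3*3^1 * 5^2 * 31^1*61^1 * 173^1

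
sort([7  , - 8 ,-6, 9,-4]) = [ - 8, - 6 , - 4,7 , 9]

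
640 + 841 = 1481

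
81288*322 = 26174736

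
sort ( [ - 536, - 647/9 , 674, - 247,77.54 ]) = [ - 536,-247, - 647/9,77.54 , 674] 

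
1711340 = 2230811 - 519471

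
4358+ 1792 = 6150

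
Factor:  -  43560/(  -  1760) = 99/4 =2^( - 2)*3^2*11^1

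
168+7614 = 7782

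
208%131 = 77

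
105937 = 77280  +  28657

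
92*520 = 47840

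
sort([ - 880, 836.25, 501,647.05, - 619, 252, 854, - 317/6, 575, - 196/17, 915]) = [ - 880, -619, - 317/6, - 196/17,252,501, 575, 647.05,  836.25, 854 , 915 ]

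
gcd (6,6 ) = 6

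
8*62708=501664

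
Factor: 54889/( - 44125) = -5^( - 3 )*131^1*353^( - 1)*419^1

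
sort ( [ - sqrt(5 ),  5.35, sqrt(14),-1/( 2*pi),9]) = [ - sqrt(5 ),-1/(2  *  pi),  sqrt (14),  5.35,  9] 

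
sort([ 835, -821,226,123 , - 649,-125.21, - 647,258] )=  [ - 821  ,-649,-647, - 125.21,123,226,258,835 ] 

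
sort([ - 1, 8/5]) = [-1,8/5 ]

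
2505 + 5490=7995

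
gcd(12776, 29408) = 8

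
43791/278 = 43791/278=157.52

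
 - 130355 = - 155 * 841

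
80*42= 3360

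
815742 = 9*90638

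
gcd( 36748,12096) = 4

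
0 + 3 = 3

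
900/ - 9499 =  - 900/9499 = -0.09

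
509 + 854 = 1363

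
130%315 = 130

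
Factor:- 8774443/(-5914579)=302567/203951 = 11^ (-1)*18541^(- 1)*302567^1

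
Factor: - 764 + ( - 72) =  - 2^2*11^1*19^1 = -836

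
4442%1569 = 1304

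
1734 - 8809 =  - 7075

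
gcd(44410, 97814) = 2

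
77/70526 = 77/70526 = 0.00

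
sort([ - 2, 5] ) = [ -2, 5]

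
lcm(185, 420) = 15540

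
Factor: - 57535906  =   - 2^1*28767953^1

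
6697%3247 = 203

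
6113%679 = 2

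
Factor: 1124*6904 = 2^5*281^1*863^1  =  7760096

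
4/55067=4/55067 = 0.00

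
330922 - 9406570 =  -9075648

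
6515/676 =9 + 431/676 = 9.64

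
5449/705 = 5449/705 = 7.73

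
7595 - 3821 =3774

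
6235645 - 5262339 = 973306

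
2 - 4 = - 2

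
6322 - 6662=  - 340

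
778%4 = 2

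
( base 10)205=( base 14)109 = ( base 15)da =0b11001101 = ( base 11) 177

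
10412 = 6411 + 4001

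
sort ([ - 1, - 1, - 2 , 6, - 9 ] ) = [ - 9, - 2, - 1, - 1,6]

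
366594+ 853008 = 1219602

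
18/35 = 18/35 = 0.51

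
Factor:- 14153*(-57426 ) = 812750178 = 2^1*3^1 *17^1*563^1*14153^1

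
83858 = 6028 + 77830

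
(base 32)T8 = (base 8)1650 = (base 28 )15C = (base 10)936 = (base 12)660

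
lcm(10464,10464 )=10464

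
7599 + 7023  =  14622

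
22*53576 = 1178672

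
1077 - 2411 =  - 1334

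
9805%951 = 295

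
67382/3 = 67382/3 = 22460.67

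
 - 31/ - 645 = 31/645 = 0.05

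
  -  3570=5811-9381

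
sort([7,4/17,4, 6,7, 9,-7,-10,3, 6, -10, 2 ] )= [  -  10,-10, - 7,4/17, 2,3, 4,6,6, 7,  7 , 9 ]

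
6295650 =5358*1175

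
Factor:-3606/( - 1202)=3 = 3^1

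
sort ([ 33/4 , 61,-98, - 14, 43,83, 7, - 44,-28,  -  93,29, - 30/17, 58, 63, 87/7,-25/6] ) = [ - 98, - 93, - 44,-28, - 14, - 25/6,-30/17, 7, 33/4,87/7, 29,43, 58, 61  ,  63, 83 ]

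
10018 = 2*5009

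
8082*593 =4792626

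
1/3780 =1/3780 =0.00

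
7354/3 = 2451  +  1/3 =2451.33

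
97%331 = 97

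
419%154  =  111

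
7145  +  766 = 7911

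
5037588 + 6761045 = 11798633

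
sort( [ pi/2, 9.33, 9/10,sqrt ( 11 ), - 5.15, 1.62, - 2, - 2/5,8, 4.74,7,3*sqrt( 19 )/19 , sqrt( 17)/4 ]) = [-5.15, - 2,-2/5,  3*sqrt( 19 ) /19, 9/10, sqrt( 17)/4, pi/2,1.62 , sqrt (11 ) , 4.74, 7,8,9.33]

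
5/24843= 5/24843 = 0.00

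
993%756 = 237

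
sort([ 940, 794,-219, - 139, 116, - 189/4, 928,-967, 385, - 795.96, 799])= [ - 967, - 795.96,  -  219, - 139, - 189/4,116,385, 794 , 799, 928, 940 ]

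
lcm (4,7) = 28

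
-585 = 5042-5627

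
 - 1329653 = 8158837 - 9488490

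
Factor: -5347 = -5347^1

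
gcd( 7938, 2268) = 1134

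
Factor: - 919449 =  - 3^2*102161^1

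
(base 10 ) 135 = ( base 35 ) 3u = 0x87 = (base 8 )207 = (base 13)A5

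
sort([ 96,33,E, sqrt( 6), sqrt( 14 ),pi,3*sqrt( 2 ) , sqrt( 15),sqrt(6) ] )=[ sqrt( 6), sqrt ( 6), E, pi,sqrt ( 14),sqrt( 15),3* sqrt( 2 ), 33,  96]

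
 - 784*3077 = - 2412368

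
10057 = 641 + 9416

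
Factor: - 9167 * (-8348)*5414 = 2^3*89^1* 103^1*2087^1 * 2707^1=414312392024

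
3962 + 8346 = 12308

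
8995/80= 1799/16 = 112.44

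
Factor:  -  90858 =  - 2^1* 3^1*19^1*797^1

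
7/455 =1/65  =  0.02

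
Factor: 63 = 3^2*7^1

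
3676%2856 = 820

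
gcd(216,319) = 1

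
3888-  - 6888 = 10776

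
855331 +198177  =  1053508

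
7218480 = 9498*760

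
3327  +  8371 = 11698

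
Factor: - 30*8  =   - 240 = -2^4*3^1*5^1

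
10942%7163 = 3779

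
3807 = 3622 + 185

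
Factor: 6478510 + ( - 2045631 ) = 4432879  =  11^1*41^1  *  9829^1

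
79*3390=267810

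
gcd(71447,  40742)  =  1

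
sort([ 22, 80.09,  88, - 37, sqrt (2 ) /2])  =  [- 37,sqrt ( 2)/2,22, 80.09,88 ] 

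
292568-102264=190304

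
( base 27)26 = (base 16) 3c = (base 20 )30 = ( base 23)2E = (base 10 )60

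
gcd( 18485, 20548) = 1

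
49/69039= 49/69039  =  0.00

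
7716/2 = 3858 = 3858.00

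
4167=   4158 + 9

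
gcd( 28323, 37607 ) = 1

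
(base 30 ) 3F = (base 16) 69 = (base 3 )10220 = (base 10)105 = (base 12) 89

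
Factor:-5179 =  - 5179^1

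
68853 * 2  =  137706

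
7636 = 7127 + 509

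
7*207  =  1449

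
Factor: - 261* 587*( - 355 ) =3^2*5^1*29^1*71^1*587^1 = 54388485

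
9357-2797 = 6560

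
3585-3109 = 476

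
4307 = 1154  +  3153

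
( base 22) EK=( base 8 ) 510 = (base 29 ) B9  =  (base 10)328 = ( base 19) h5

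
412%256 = 156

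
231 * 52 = 12012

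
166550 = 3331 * 50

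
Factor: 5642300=2^2 *5^2 * 17^1  *3319^1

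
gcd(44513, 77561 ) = 1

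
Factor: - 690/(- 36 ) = 115/6 = 2^ ( - 1 ) * 3^( - 1)*5^1* 23^1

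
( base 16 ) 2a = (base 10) 42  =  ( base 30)1C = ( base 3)1120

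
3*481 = 1443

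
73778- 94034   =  - 20256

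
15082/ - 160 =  - 7541/80 = - 94.26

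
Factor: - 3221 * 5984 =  - 2^5*11^1*17^1*3221^1= - 19274464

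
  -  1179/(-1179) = 1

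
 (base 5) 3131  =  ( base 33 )CK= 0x1A0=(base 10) 416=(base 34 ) c8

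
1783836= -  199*(  -  8964 ) 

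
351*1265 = 444015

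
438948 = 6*73158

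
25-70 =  - 45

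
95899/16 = 5993 + 11/16 = 5993.69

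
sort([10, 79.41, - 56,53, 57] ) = [  -  56 , 10,53,  57, 79.41 ]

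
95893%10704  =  10261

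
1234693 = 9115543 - 7880850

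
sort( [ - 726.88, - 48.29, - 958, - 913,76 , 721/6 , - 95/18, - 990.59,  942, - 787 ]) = [  -  990.59, - 958,-913 , - 787, - 726.88, - 48.29 ,- 95/18,76, 721/6 , 942 ]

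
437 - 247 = 190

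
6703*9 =60327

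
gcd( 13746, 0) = 13746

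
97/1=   97 = 97.00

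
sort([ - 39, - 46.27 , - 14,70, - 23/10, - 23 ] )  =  [ - 46.27, - 39, -23, - 14, - 23/10, 70]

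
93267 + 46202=139469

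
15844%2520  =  724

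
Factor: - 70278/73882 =-3^1  *13^1*41^( - 1 )= - 39/41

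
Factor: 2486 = 2^1*11^1*113^1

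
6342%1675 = 1317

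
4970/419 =11 + 361/419 = 11.86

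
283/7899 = 283/7899 = 0.04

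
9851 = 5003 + 4848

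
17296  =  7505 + 9791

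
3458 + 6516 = 9974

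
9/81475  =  9/81475 = 0.00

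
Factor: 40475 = 5^2 * 1619^1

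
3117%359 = 245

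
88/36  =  22/9= 2.44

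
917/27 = 917/27= 33.96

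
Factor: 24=2^3*3^1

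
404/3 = 134 + 2/3 = 134.67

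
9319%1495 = 349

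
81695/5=16339 = 16339.00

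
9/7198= 9/7198= 0.00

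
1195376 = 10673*112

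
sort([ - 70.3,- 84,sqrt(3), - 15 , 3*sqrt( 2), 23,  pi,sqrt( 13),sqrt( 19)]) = [ - 84, - 70.3 , - 15,sqrt( 3 ),pi,sqrt(13) , 3*sqrt(2),sqrt(19),23]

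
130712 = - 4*( - 32678) 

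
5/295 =1/59  =  0.02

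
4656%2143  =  370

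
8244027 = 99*83273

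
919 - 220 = 699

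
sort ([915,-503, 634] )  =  [ - 503,634,915 ] 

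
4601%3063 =1538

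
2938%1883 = 1055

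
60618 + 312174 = 372792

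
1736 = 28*62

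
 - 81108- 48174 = -129282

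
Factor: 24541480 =2^3 * 5^1*127^1*4831^1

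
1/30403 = 1/30403 = 0.00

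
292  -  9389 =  - 9097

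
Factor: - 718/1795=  - 2^1*5^( - 1 )=- 2/5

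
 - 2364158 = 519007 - 2883165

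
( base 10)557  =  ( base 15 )272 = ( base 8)1055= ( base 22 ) 137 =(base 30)IH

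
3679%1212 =43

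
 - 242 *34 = - 8228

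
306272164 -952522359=-646250195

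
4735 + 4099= 8834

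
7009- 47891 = -40882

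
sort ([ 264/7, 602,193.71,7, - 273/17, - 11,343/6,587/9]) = [-273/17,  -  11 , 7, 264/7,343/6,587/9  ,  193.71,602 ] 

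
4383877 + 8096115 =12479992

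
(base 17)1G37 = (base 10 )9595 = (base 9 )14141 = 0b10010101111011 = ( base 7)36655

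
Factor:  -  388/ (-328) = 97/82 = 2^( - 1 )*41^( - 1 )*97^1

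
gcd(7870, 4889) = 1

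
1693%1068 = 625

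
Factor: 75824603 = 6367^1*11909^1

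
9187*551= 5062037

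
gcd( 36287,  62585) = 1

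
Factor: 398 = 2^1*199^1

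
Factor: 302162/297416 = 2^(-2 )*47^( - 1) * 191^1 = 191/188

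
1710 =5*342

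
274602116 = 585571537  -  310969421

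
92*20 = 1840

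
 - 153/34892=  - 153/34892= -0.00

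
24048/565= 24048/565 = 42.56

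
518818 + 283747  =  802565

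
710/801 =710/801 = 0.89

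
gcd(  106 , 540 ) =2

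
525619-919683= - 394064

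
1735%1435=300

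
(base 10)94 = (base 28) 3a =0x5E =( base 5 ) 334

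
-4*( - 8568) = 34272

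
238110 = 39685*6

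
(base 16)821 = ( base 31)254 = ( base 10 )2081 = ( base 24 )3eh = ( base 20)541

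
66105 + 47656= 113761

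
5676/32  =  1419/8 = 177.38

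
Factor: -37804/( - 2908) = 13 = 13^1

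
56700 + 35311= 92011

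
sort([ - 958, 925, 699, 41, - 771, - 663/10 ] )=[ - 958,-771, - 663/10, 41, 699, 925] 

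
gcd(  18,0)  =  18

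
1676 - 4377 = -2701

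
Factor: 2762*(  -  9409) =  - 25987658 = - 2^1*97^2*1381^1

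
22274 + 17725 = 39999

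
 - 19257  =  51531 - 70788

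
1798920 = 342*5260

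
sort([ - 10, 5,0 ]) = [ -10, 0, 5 ] 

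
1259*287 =361333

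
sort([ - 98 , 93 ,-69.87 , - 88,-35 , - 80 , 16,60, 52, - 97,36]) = [ - 98,-97  ,-88, -80 ,-69.87 ,-35, 16,36,52 , 60, 93] 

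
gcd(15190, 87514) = 98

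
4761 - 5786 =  - 1025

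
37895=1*37895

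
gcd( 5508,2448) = 612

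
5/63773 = 5/63773 = 0.00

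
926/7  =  926/7=132.29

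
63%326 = 63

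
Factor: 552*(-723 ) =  -399096= -2^3*3^2 *23^1 * 241^1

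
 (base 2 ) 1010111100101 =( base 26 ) 87f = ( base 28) 745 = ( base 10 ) 5605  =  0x15e5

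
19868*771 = 15318228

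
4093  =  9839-5746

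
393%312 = 81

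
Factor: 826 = 2^1 * 7^1*59^1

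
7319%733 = 722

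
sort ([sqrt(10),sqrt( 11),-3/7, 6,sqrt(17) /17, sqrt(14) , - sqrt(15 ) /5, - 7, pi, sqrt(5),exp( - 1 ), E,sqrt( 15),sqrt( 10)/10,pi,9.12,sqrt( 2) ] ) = [-7, - sqrt( 15)/5, - 3/7,sqrt( 17)/17, sqrt( 10 )/10,exp( - 1),sqrt(2 ),sqrt( 5 ), E  ,  pi , pi  ,  sqrt( 10 ),sqrt( 11), sqrt( 14 ),  sqrt(15),6, 9.12] 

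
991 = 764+227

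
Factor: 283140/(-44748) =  - 715/113 = -  5^1*11^1*13^1*113^( - 1 ) 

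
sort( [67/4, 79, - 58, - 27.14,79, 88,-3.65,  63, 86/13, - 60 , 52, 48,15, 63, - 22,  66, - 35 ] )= [ - 60,  -  58,  -  35,  -  27.14,  -  22,-3.65 , 86/13  ,  15,67/4, 48, 52, 63,63,  66 , 79, 79,  88]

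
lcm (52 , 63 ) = 3276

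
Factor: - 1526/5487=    - 2^1 * 3^( - 1) *7^1*31^ (- 1)*59^ ( - 1)*109^1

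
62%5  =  2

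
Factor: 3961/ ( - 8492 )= - 2^( - 2)*11^( - 1)*17^1*193^( - 1)*233^1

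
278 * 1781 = 495118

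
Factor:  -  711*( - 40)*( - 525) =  - 14931000 = - 2^3*3^3*5^3*7^1*79^1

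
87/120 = 29/40 = 0.72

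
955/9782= 955/9782 = 0.10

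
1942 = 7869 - 5927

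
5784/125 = 46 + 34/125 = 46.27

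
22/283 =22/283   =  0.08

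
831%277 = 0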